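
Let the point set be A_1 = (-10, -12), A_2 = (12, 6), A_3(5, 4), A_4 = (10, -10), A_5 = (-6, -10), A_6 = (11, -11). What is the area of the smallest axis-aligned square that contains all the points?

The bounding box has width 22 and height 18.
An axis-aligned square enclosing the set must have side ≥ max(width, height).
So the minimum side is max(22, 18) = 22.
Area = 22² = 484.

484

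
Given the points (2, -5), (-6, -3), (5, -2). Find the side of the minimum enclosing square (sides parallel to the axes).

The bounding box has width 11 and height 3.
An axis-aligned square enclosing the set must have side ≥ max(width, height).
So the minimum side is max(11, 3) = 11.

11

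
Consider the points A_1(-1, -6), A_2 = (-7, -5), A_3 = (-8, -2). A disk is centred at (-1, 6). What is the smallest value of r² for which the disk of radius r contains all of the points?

157

The required radius is the distance from (-1, 6) to the farthest point.
Squared distances: 144, 157, 113.
Maximum is 157, attained at A_2.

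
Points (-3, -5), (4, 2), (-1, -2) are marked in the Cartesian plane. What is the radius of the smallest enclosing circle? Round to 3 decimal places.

4.950

Call the three points A, B, C in the order given.
Side lengths²: AB² = 98, AC² = 13, BC² = 41.
Since AB² = 98 ≥ 41 + 13 = 54, the angle opposite AB is not acute, so the smallest enclosing circle has AB as diameter.
Centre = midpoint of AB = (0.5, -1.5), r² = 98/4 = 24.5.
r = √(24.5) ≈ 4.950.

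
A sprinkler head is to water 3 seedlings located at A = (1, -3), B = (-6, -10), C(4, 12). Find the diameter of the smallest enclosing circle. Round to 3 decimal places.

24.166

Side lengths²: AB² = 98, AC² = 234, BC² = 584.
Since BC² = 584 ≥ 234 + 98 = 332, the angle opposite BC is not acute, so the smallest enclosing circle has BC as diameter.
Centre = midpoint of BC = (-1, 1), r² = 584/4 = 146.
Diameter = 2r = 2√146 ≈ 24.166.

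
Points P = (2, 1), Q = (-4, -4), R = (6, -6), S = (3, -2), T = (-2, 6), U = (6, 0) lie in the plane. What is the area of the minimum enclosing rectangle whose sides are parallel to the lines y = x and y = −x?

140

In coordinates u = x + y, v = x − y the rectangle is axis-aligned; the map (x,y)→(u,v) scales areas by 2.
u-values: 3, -8, 0, 1, 4, 6; range = 6 − (-8) = 14.
v-values: 1, 0, 12, 5, -8, 6; range = 12 − (-8) = 20.
Area = (14 × 20) / 2 = 140.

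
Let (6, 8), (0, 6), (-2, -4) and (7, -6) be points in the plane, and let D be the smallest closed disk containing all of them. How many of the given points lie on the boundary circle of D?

By Welzl's lemma the MEC is supported by two points (diametrically opposite) or three points (on a circumcircle).
The minimum enclosing circle is determined by three boundary points: (6, 8), (-2, -4), (7, -6).
Their circumcentre is (235/62, 25/31) with r² = 217685/3844.
The farthest remaining point (0, 6) is at distance² 158909/3844 ≤ 217685/3844.
The points at distance exactly r from the centre are (6, 8), (-2, -4), (7, -6) — 3 points.

3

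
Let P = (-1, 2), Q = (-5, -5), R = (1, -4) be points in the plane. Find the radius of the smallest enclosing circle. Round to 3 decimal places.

4.081

Side lengths²: PQ² = 65, PR² = 40, QR² = 37.
Since PQ² = 65 < 40 + 37 = 77, the triangle is acute, so the smallest enclosing circle is the circumcircle.
Circumcentre = (-93/38, -69/38), r² = 12025/722.
r = √(12025/722) ≈ 4.081.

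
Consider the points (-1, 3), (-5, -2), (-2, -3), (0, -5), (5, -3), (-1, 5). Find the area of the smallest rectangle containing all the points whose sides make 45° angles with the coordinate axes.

In coordinates u = x + y, v = x − y the rectangle is axis-aligned; the map (x,y)→(u,v) scales areas by 2.
u-values: 2, -7, -5, -5, 2, 4; range = 4 − (-7) = 11.
v-values: -4, -3, 1, 5, 8, -6; range = 8 − (-6) = 14.
Area = (11 × 14) / 2 = 77.

77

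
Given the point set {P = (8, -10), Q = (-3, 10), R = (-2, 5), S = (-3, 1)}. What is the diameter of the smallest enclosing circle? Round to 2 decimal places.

By Welzl's lemma the MEC is supported by two points (diametrically opposite) or three points (on a circumcircle).
The farthest pair is P–Q with squared distance 521. The circle on this segment as diameter has centre (2.5, 0) and r² = 521/4 = 130.25.
Check R: distance² to centre = 45.25 ≤ 130.25, so it lies inside.
All remaining points lie in this disk, and no smaller disk contains both endpoints, so this is the minimum enclosing circle.
Diameter = 2r = 2√(130.25) ≈ 22.83.

22.83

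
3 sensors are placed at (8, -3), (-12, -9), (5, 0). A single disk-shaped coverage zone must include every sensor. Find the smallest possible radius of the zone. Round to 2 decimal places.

10.44

Call the three points A, B, C in the order given.
Side lengths²: AB² = 436, AC² = 18, BC² = 370.
Since AB² = 436 ≥ 370 + 18 = 388, the angle opposite AB is not acute, so the smallest enclosing circle has AB as diameter.
Centre = midpoint of AB = (-2, -6), r² = 436/4 = 109.
r = √109 ≈ 10.44.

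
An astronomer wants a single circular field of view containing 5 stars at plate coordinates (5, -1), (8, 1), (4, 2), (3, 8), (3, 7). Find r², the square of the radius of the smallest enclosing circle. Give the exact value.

40885/1922

The minimum enclosing circle of a finite set is fixed by two of the points (as a diameter) or three (as a circumcircle).
The minimum enclosing circle is determined by three boundary points: (5, -1), (8, 1), (3, 8).
Their circumcentre is (257/62, 219/62) with r² = 40885/1922.
The farthest remaining point (3, 7) is at distance² 25633/1922 ≤ 40885/1922.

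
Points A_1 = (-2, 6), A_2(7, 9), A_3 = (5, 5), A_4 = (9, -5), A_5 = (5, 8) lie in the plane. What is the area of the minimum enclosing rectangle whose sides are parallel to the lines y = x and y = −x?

In coordinates u = x + y, v = x − y the rectangle is axis-aligned; the map (x,y)→(u,v) scales areas by 2.
u-values: 4, 16, 10, 4, 13; range = 16 − 4 = 12.
v-values: -8, -2, 0, 14, -3; range = 14 − (-8) = 22.
Area = (12 × 22) / 2 = 132.

132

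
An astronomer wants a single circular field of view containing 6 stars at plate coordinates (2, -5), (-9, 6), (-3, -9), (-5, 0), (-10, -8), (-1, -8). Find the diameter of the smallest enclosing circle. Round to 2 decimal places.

The minimum enclosing circle of a finite set is fixed by two of the points (as a diameter) or three (as a circumcircle).
The minimum enclosing circle is determined by three boundary points: (2, -5), (-9, 6), (-10, -8).
Their circumcentre is (-5.3, -1.3) with r² = 66.98.
The farthest remaining point (-3, -9) is at distance² 64.58 ≤ 66.98.
Diameter = 2r = 2√(66.98) ≈ 16.37.

16.37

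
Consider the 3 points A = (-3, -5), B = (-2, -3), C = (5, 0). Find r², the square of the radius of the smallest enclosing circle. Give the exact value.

22.25

Side lengths²: AB² = 5, AC² = 89, BC² = 58.
Since AC² = 89 ≥ 58 + 5 = 63, the angle opposite AC is not acute, so the smallest enclosing circle has AC as diameter.
Centre = midpoint of AC = (1, -2.5), r² = 89/4 = 22.25.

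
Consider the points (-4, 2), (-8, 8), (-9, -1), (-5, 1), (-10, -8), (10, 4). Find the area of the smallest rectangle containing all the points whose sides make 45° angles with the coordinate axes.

352

In coordinates u = x + y, v = x − y the rectangle is axis-aligned; the map (x,y)→(u,v) scales areas by 2.
u-values: -2, 0, -10, -4, -18, 14; range = 14 − (-18) = 32.
v-values: -6, -16, -8, -6, -2, 6; range = 6 − (-16) = 22.
Area = (32 × 22) / 2 = 352.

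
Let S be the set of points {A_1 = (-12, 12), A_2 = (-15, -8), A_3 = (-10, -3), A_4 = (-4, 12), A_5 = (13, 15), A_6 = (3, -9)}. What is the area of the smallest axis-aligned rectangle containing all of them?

672

x ranges over [-15, 13], width 28.
y ranges over [-9, 15], height 24.
Area = 28 × 24 = 672.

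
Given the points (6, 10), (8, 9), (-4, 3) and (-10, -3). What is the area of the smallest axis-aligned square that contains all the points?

The bounding box has width 18 and height 13.
An axis-aligned square enclosing the set must have side ≥ max(width, height).
So the minimum side is max(18, 13) = 18.
Area = 18² = 324.

324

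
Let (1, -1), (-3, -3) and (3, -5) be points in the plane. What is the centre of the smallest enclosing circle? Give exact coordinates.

(0, -4)

Call the three points A, B, C in the order given.
Side lengths²: AB² = 20, AC² = 20, BC² = 40.
Since BC² = 40 ≥ 20 + 20 = 40, the angle opposite BC is not acute, so the smallest enclosing circle has BC as diameter.
Centre = midpoint of BC = (0, -4), r² = 40/4 = 10.
Centre = (0, -4).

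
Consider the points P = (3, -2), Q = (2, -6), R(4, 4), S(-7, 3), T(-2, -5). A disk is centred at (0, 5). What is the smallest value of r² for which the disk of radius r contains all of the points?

The required radius is the distance from (0, 5) to the farthest point.
Squared distances: 58, 125, 17, 53, 104.
Maximum is 125, attained at Q.

125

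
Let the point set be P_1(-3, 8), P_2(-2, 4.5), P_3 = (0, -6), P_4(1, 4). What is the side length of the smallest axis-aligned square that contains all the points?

14

The bounding box has width 4 and height 14.
An axis-aligned square enclosing the set must have side ≥ max(width, height).
So the minimum side is max(4, 14) = 14.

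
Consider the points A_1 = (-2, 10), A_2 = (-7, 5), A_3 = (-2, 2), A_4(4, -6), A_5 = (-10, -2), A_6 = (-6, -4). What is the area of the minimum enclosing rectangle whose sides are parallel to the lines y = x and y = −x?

220

In coordinates u = x + y, v = x − y the rectangle is axis-aligned; the map (x,y)→(u,v) scales areas by 2.
u-values: 8, -2, 0, -2, -12, -10; range = 8 − (-12) = 20.
v-values: -12, -12, -4, 10, -8, -2; range = 10 − (-12) = 22.
Area = (20 × 22) / 2 = 220.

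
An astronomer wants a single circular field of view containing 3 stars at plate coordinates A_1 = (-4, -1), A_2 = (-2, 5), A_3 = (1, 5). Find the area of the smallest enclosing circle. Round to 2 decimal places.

Side lengths²: A_1A_2² = 40, A_1A_3² = 61, A_2A_3² = 9.
Since A_1A_3² = 61 ≥ 40 + 9 = 49, the angle opposite A_1A_3 is not acute, so the smallest enclosing circle has A_1A_3 as diameter.
Centre = midpoint of A_1A_3 = (-1.5, 2), r² = 61/4 = 15.25.
Area = π·r² = π·15.25 ≈ 47.91.

47.91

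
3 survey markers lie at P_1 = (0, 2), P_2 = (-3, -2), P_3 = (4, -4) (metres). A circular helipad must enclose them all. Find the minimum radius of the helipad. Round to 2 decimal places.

Side lengths²: P_1P_2² = 25, P_1P_3² = 52, P_2P_3² = 53.
Since P_2P_3² = 53 < 52 + 25 = 77, the triangle is acute, so the smallest enclosing circle is the circumcircle.
Circumcentre = (29/34, -30/17), r² = 17225/1156.
r = √(17225/1156) ≈ 3.86.

3.86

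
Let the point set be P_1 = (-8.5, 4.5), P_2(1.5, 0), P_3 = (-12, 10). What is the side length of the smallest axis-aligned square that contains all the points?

The bounding box has width 13.5 and height 10.
An axis-aligned square enclosing the set must have side ≥ max(width, height).
So the minimum side is max(13.5, 10) = 13.5.

13.5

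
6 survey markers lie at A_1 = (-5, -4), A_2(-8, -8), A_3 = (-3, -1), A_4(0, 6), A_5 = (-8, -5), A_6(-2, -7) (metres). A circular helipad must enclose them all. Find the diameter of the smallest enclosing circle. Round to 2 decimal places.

16.12

The minimum enclosing circle of a finite set is fixed by two of the points (as a diameter) or three (as a circumcircle).
The farthest pair is A_2–A_4 with squared distance 260. The circle on this segment as diameter has centre (-4, -1) and r² = 260/4 = 65.
Check A_1: distance² to centre = 10 ≤ 65, so it lies inside.
All remaining points lie in this disk, and no smaller disk contains both endpoints, so this is the minimum enclosing circle.
Diameter = 2r = 2√65 ≈ 16.12.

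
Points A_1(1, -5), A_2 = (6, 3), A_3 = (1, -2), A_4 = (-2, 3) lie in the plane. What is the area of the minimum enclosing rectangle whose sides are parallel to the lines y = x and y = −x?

In coordinates u = x + y, v = x − y the rectangle is axis-aligned; the map (x,y)→(u,v) scales areas by 2.
u-values: -4, 9, -1, 1; range = 9 − (-4) = 13.
v-values: 6, 3, 3, -5; range = 6 − (-5) = 11.
Area = (13 × 11) / 2 = 71.5.

71.5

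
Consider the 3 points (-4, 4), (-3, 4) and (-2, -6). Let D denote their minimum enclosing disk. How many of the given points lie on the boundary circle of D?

2

Call the three points A, B, C in the order given.
Side lengths²: AB² = 1, AC² = 104, BC² = 101.
Since AC² = 104 ≥ 101 + 1 = 102, the angle opposite AC is not acute, so the smallest enclosing circle has AC as diameter.
Centre = midpoint of AC = (-3, -1), r² = 104/4 = 26.
The points at distance exactly r from the centre are (-4, 4), (-2, -6) — 2 points.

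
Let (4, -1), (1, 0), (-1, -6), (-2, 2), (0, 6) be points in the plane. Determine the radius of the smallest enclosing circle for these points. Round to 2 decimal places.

The farthest pair is (-1, -6)–(0, 6) with squared distance 145. The circle on this segment as diameter has centre (-0.5, 0) and r² = 145/4 = 36.25.
Check (4, -1): distance² to centre = 21.25 ≤ 36.25, so it lies inside.
All remaining points lie in this disk, and no smaller disk contains both endpoints, so this is the minimum enclosing circle.
r = √(36.25) ≈ 6.02.

6.02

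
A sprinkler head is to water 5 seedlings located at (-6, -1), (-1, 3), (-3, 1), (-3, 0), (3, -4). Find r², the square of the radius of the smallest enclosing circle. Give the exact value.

The minimum enclosing circle of a finite set is fixed by two of the points (as a diameter) or three (as a circumcircle).
The minimum enclosing circle is determined by three boundary points: (-6, -1), (-1, 3), (3, -4).
Their circumcentre is (-43/34, -61/34) with r² = 13325/578.
The farthest remaining point (-3, 1) is at distance² 6253/578 ≤ 13325/578.

13325/578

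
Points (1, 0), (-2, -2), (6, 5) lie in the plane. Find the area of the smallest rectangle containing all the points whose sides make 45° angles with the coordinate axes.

In coordinates u = x + y, v = x − y the rectangle is axis-aligned; the map (x,y)→(u,v) scales areas by 2.
u-values: 1, -4, 11; range = 11 − (-4) = 15.
v-values: 1, 0, 1; range = 1 − 0 = 1.
Area = (15 × 1) / 2 = 7.5.

7.5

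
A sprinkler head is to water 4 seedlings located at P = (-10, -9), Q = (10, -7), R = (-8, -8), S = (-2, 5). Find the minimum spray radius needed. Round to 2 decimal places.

10.42

The minimum enclosing circle is determined by three boundary points: P, Q, S.
Their circumcentre is (-3/11, -58/11) with r² = 13130/121.
The farthest remaining point R is at distance² 8125/121 ≤ 13130/121.
r = √(13130/121) ≈ 10.42.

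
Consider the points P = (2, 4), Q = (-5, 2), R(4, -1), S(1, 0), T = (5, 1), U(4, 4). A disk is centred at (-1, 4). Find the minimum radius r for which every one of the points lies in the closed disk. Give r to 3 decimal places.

The required radius is the distance from (-1, 4) to the farthest point.
Squared distances: 9, 20, 50, 20, 45, 25.
Maximum is 50, attained at R.
r = √50 ≈ 7.071.

7.071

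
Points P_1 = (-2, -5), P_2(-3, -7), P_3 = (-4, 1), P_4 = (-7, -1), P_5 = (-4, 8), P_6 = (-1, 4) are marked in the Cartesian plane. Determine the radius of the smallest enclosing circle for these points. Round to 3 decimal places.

7.517

By Welzl's lemma the MEC is supported by two points (diametrically opposite) or three points (on a circumcircle).
The farthest pair is P_2–P_5 with squared distance 226. The circle on this segment as diameter has centre (-3.5, 0.5) and r² = 226/4 = 56.5.
Check P_1: distance² to centre = 32.5 ≤ 56.5, so it lies inside.
All remaining points lie in this disk, and no smaller disk contains both endpoints, so this is the minimum enclosing circle.
r = √(56.5) ≈ 7.517.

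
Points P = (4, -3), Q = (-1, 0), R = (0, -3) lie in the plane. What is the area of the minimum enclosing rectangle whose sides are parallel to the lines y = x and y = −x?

16

In coordinates u = x + y, v = x − y the rectangle is axis-aligned; the map (x,y)→(u,v) scales areas by 2.
u-values: 1, -1, -3; range = 1 − (-3) = 4.
v-values: 7, -1, 3; range = 7 − (-1) = 8.
Area = (4 × 8) / 2 = 16.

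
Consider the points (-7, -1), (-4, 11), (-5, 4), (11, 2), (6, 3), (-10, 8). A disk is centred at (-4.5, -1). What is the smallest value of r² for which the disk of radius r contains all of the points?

249.25

The required radius is the distance from (-4.5, -1) to the farthest point.
Squared distances: 6.25, 144.25, 25.25, 249.25, 126.25, 111.25.
Maximum is 249.25, attained at (11, 2).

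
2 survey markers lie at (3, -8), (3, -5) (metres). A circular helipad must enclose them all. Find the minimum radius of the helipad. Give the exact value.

The smallest circle enclosing two points has them as diameter endpoints.
Centre = midpoint = (3, -6.5); r² = |(3, -8)−(3, -5)|²/4 = 9/4 = 2.25.
r = √(2.25) = 1.5.

1.5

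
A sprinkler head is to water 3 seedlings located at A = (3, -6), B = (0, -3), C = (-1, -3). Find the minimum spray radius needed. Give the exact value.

Side lengths²: AB² = 18, AC² = 25, BC² = 1.
Since AC² = 25 ≥ 18 + 1 = 19, the angle opposite AC is not acute, so the smallest enclosing circle has AC as diameter.
Centre = midpoint of AC = (1, -4.5), r² = 25/4 = 6.25.
r = √(6.25) = 2.5.

2.5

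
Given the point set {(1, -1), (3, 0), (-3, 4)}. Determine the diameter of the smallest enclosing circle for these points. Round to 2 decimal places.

7.21

Call the three points A, B, C in the order given.
Side lengths²: AB² = 5, AC² = 41, BC² = 52.
Since BC² = 52 ≥ 41 + 5 = 46, the angle opposite BC is not acute, so the smallest enclosing circle has BC as diameter.
Centre = midpoint of BC = (0, 2), r² = 52/4 = 13.
Diameter = 2r = 2√13 ≈ 7.21.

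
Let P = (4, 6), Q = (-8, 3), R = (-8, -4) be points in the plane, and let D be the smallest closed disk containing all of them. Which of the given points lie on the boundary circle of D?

Side lengths²: PQ² = 153, PR² = 244, QR² = 49.
Since PR² = 244 ≥ 153 + 49 = 202, the angle opposite PR is not acute, so the smallest enclosing circle has PR as diameter.
Centre = midpoint of PR = (-2, 1), r² = 244/4 = 61.
The points at distance exactly r from the centre are P, R — 2 points.

P, R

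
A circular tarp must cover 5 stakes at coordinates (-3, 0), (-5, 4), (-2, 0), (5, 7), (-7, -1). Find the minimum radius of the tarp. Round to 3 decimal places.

7.211

A smallest enclosing disk is always determined by at most three of the input points on its boundary.
The farthest pair is (5, 7)–(-7, -1) with squared distance 208. The circle on this segment as diameter has centre (-1, 3) and r² = 208/4 = 52.
Check (-3, 0): distance² to centre = 13 ≤ 52, so it lies inside.
All remaining points lie in this disk, and no smaller disk contains both endpoints, so this is the minimum enclosing circle.
r = √52 ≈ 7.211.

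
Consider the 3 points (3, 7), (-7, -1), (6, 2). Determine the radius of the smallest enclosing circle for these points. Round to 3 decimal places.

Call the three points A, B, C in the order given.
Side lengths²: AB² = 164, AC² = 34, BC² = 178.
Since BC² = 178 < 164 + 34 = 198, the triangle is acute, so the smallest enclosing circle is the circumcircle.
Circumcentre = (-26/37, 51/37), r² = 62033/1369.
r = √(62033/1369) ≈ 6.731.

6.731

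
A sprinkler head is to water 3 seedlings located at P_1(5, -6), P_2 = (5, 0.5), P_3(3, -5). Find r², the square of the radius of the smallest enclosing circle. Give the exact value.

Side lengths²: P_1P_2² = 42.25, P_1P_3² = 5, P_2P_3² = 34.25.
Since P_1P_2² = 42.25 ≥ 34.25 + 5 = 39.25, the angle opposite P_1P_2 is not acute, so the smallest enclosing circle has P_1P_2 as diameter.
Centre = midpoint of P_1P_2 = (5, -2.75), r² = 42.25/4 = 10.5625.

10.5625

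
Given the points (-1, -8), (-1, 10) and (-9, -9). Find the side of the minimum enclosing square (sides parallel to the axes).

19

The bounding box has width 8 and height 19.
An axis-aligned square enclosing the set must have side ≥ max(width, height).
So the minimum side is max(8, 19) = 19.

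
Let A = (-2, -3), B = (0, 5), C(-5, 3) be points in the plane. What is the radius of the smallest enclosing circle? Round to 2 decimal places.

4.14

Side lengths²: AB² = 68, AC² = 45, BC² = 29.
Since AB² = 68 < 45 + 29 = 74, the triangle is acute, so the smallest enclosing circle is the circumcircle.
Circumcentre = (-4/3, 13/12), r² = 2465/144.
r = √(2465/144) ≈ 4.14.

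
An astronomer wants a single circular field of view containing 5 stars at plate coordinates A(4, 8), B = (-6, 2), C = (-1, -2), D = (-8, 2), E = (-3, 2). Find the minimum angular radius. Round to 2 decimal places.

The minimum enclosing circle is determined by three boundary points: A, C, D.
Their circumcentre is (-11/6, 14/3) with r² = 1625/36.
The farthest remaining point B is at distance² 881/36 ≤ 1625/36.
r = √(1625/36) ≈ 6.72.

6.72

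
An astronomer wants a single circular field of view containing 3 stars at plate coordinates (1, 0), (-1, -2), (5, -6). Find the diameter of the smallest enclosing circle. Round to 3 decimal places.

Call the three points A, B, C in the order given.
Side lengths²: AB² = 8, AC² = 52, BC² = 52.
Since BC² = 52 < 52 + 8 = 60, the triangle is acute, so the smallest enclosing circle is the circumcircle.
Circumcentre = (2.4, -3.4), r² = 13.52.
Diameter = 2r = 2√(13.52) ≈ 7.354.

7.354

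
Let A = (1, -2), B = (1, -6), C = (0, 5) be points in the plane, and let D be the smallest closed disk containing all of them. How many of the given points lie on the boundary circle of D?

Side lengths²: AB² = 16, AC² = 50, BC² = 122.
Since BC² = 122 ≥ 50 + 16 = 66, the angle opposite BC is not acute, so the smallest enclosing circle has BC as diameter.
Centre = midpoint of BC = (0.5, -0.5), r² = 122/4 = 30.5.
The points at distance exactly r from the centre are B, C — 2 points.

2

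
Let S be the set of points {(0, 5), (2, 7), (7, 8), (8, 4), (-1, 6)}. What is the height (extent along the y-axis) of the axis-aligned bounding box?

max y = 8, min y = 4, so height = 4.

4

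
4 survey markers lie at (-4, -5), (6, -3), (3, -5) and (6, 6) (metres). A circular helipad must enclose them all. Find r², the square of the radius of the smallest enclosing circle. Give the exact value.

55.25

By Welzl's lemma the MEC is supported by two points (diametrically opposite) or three points (on a circumcircle).
The farthest pair is (-4, -5)–(6, 6) with squared distance 221. The circle on this segment as diameter has centre (1, 0.5) and r² = 221/4 = 55.25.
Check (6, -3): distance² to centre = 37.25 ≤ 55.25, so it lies inside.
All remaining points lie in this disk, and no smaller disk contains both endpoints, so this is the minimum enclosing circle.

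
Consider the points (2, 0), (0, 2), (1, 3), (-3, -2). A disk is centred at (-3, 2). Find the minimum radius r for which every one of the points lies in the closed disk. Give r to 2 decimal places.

The required radius is the distance from (-3, 2) to the farthest point.
Squared distances: 29, 9, 17, 16.
Maximum is 29, attained at (2, 0).
r = √29 ≈ 5.39.

5.39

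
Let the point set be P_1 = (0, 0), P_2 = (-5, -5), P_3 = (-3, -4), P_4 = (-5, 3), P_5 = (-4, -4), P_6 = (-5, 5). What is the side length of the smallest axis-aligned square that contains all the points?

The bounding box has width 5 and height 10.
An axis-aligned square enclosing the set must have side ≥ max(width, height).
So the minimum side is max(5, 10) = 10.

10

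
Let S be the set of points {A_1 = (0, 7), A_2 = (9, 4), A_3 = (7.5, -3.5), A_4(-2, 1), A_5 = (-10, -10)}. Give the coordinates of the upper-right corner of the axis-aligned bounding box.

(9, 7)

x-range [-10, 9], y-range [-10, 7].
The upper-right corner is (9, 7).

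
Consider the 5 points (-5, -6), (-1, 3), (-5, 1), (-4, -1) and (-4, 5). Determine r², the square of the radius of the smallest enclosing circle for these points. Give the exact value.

30.5

By Welzl's lemma the MEC is supported by two points (diametrically opposite) or three points (on a circumcircle).
The farthest pair is (-5, -6)–(-4, 5) with squared distance 122. The circle on this segment as diameter has centre (-4.5, -0.5) and r² = 122/4 = 30.5.
Check (-1, 3): distance² to centre = 24.5 ≤ 30.5, so it lies inside.
All remaining points lie in this disk, and no smaller disk contains both endpoints, so this is the minimum enclosing circle.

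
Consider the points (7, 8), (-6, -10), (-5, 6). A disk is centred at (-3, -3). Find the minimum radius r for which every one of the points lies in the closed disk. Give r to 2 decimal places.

The required radius is the distance from (-3, -3) to the farthest point.
Squared distances: 221, 58, 85.
Maximum is 221, attained at (7, 8).
r = √221 ≈ 14.87.

14.87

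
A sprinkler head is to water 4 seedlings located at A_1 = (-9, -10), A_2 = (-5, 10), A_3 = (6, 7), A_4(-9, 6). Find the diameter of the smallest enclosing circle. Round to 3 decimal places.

22.725

By Welzl's lemma the MEC is supported by two points (diametrically opposite) or three points (on a circumcircle).
The minimum enclosing circle is determined by three boundary points: A_1, A_2, A_3.
Their circumcentre is (-121/58, -57/58) with r² = 217165/1682.
The farthest remaining point A_4 is at distance² 162413/1682 ≤ 217165/1682.
Diameter = 2r = 2√(217165/1682) ≈ 22.725.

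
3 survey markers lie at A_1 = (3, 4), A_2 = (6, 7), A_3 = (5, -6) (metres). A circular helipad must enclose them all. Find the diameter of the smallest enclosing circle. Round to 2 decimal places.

Side lengths²: A_1A_2² = 18, A_1A_3² = 104, A_2A_3² = 170.
Since A_2A_3² = 170 ≥ 104 + 18 = 122, the angle opposite A_2A_3 is not acute, so the smallest enclosing circle has A_2A_3 as diameter.
Centre = midpoint of A_2A_3 = (5.5, 0.5), r² = 170/4 = 42.5.
Diameter = 2r = 2√(42.5) ≈ 13.04.

13.04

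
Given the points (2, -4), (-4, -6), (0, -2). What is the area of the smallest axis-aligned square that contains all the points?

The bounding box has width 6 and height 4.
An axis-aligned square enclosing the set must have side ≥ max(width, height).
So the minimum side is max(6, 4) = 6.
Area = 6² = 36.

36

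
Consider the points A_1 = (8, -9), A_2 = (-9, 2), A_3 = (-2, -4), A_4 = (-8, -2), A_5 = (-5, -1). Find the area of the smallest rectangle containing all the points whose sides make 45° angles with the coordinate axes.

126

In coordinates u = x + y, v = x − y the rectangle is axis-aligned; the map (x,y)→(u,v) scales areas by 2.
u-values: -1, -7, -6, -10, -6; range = -1 − (-10) = 9.
v-values: 17, -11, 2, -6, -4; range = 17 − (-11) = 28.
Area = (9 × 28) / 2 = 126.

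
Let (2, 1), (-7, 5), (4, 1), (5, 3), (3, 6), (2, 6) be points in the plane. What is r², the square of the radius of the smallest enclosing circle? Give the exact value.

37

By Welzl's lemma the MEC is supported by two points (diametrically opposite) or three points (on a circumcircle).
The farthest pair is (-7, 5)–(5, 3) with squared distance 148. The circle on this segment as diameter has centre (-1, 4) and r² = 148/4 = 37.
Check (2, 1): distance² to centre = 18 ≤ 37, so it lies inside.
All remaining points lie in this disk, and no smaller disk contains both endpoints, so this is the minimum enclosing circle.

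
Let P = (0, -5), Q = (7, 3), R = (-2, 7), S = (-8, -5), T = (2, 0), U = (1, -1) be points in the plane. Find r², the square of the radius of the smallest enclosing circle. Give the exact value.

72.25

By Welzl's lemma the MEC is supported by two points (diametrically opposite) or three points (on a circumcircle).
The farthest pair is Q–S with squared distance 289. The circle on this segment as diameter has centre (-0.5, -1) and r² = 289/4 = 72.25.
Check P: distance² to centre = 16.25 ≤ 72.25, so it lies inside.
All remaining points lie in this disk, and no smaller disk contains both endpoints, so this is the minimum enclosing circle.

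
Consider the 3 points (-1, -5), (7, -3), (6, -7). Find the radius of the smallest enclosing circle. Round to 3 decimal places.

Call the three points A, B, C in the order given.
Side lengths²: AB² = 68, AC² = 53, BC² = 17.
Since AB² = 68 < 53 + 17 = 70, the triangle is acute, so the smallest enclosing circle is the circumcircle.
Circumcentre = (91/30, -62/15), r² = 15317/900.
r = √(15317/900) ≈ 4.125.

4.125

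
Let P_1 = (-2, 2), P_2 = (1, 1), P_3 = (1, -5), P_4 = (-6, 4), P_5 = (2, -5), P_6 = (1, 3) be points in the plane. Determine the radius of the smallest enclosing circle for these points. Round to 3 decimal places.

6.021

A smallest enclosing disk is always determined by at most three of the input points on its boundary.
The farthest pair is P_4–P_5 with squared distance 145. The circle on this segment as diameter has centre (-2, -0.5) and r² = 145/4 = 36.25.
Check P_1: distance² to centre = 6.25 ≤ 36.25, so it lies inside.
All remaining points lie in this disk, and no smaller disk contains both endpoints, so this is the minimum enclosing circle.
r = √(36.25) ≈ 6.021.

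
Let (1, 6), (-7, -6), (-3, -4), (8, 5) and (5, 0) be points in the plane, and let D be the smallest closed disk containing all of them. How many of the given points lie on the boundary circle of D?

2

By Welzl's lemma the MEC is supported by two points (diametrically opposite) or three points (on a circumcircle).
The farthest pair is (-7, -6)–(8, 5) with squared distance 346. The circle on this segment as diameter has centre (0.5, -0.5) and r² = 346/4 = 86.5.
Check (1, 6): distance² to centre = 42.5 ≤ 86.5, so it lies inside.
All remaining points lie in this disk, and no smaller disk contains both endpoints, so this is the minimum enclosing circle.
The points at distance exactly r from the centre are (-7, -6), (8, 5) — 2 points.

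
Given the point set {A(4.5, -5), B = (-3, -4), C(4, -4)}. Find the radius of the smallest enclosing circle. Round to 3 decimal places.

Side lengths²: AB² = 57.25, AC² = 1.25, BC² = 49.
Since AB² = 57.25 ≥ 49 + 1.25 = 50.25, the angle opposite AB is not acute, so the smallest enclosing circle has AB as diameter.
Centre = midpoint of AB = (0.75, -4.5), r² = 57.25/4 = 14.3125.
r = √(14.3125) ≈ 3.783.

3.783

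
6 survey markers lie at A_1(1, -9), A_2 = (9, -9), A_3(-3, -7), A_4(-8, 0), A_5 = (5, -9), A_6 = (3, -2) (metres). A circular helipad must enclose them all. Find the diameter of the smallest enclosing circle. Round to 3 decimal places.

19.235

The farthest pair is A_2–A_4 with squared distance 370. The circle on this segment as diameter has centre (0.5, -4.5) and r² = 370/4 = 92.5.
Check A_1: distance² to centre = 20.5 ≤ 92.5, so it lies inside.
All remaining points lie in this disk, and no smaller disk contains both endpoints, so this is the minimum enclosing circle.
Diameter = 2r = 2√(92.5) ≈ 19.235.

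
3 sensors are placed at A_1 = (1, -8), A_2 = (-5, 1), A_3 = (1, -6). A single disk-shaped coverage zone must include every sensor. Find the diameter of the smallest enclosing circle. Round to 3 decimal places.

Side lengths²: A_1A_2² = 117, A_1A_3² = 4, A_2A_3² = 85.
Since A_1A_2² = 117 ≥ 85 + 4 = 89, the angle opposite A_1A_2 is not acute, so the smallest enclosing circle has A_1A_2 as diameter.
Centre = midpoint of A_1A_2 = (-2, -3.5), r² = 117/4 = 29.25.
Diameter = 2r = 2√(29.25) ≈ 10.817.

10.817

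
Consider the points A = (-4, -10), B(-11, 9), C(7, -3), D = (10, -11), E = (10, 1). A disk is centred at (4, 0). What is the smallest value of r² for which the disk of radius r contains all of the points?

306

The required radius is the distance from (4, 0) to the farthest point.
Squared distances: 164, 306, 18, 157, 37.
Maximum is 306, attained at B.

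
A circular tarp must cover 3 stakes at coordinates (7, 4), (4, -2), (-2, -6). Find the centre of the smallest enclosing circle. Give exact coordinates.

(2.5, -1)

Call the three points A, B, C in the order given.
Side lengths²: AB² = 45, AC² = 181, BC² = 52.
Since AC² = 181 ≥ 52 + 45 = 97, the angle opposite AC is not acute, so the smallest enclosing circle has AC as diameter.
Centre = midpoint of AC = (2.5, -1), r² = 181/4 = 45.25.
Centre = (2.5, -1).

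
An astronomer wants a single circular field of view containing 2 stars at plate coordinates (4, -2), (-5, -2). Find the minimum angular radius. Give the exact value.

4.5

The smallest circle enclosing two points has them as diameter endpoints.
Centre = midpoint = (-0.5, -2); r² = |(4, -2)−(-5, -2)|²/4 = 81/4 = 20.25.
r = √(20.25) = 4.5.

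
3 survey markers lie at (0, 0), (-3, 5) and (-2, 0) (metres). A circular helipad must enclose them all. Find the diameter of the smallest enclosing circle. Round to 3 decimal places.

5.831

Call the three points A, B, C in the order given.
Side lengths²: AB² = 34, AC² = 4, BC² = 26.
Since AB² = 34 ≥ 26 + 4 = 30, the angle opposite AB is not acute, so the smallest enclosing circle has AB as diameter.
Centre = midpoint of AB = (-1.5, 2.5), r² = 34/4 = 8.5.
Diameter = 2r = 2√(8.5) ≈ 5.831.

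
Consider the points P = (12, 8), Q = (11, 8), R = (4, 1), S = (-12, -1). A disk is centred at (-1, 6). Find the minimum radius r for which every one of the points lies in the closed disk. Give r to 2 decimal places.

The required radius is the distance from (-1, 6) to the farthest point.
Squared distances: 173, 148, 50, 170.
Maximum is 173, attained at P.
r = √173 ≈ 13.15.

13.15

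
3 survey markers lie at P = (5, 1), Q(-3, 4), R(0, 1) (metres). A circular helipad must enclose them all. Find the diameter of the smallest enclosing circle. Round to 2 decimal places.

Side lengths²: PQ² = 73, PR² = 25, QR² = 18.
Since PQ² = 73 ≥ 25 + 18 = 43, the angle opposite PQ is not acute, so the smallest enclosing circle has PQ as diameter.
Centre = midpoint of PQ = (1, 2.5), r² = 73/4 = 18.25.
Diameter = 2r = 2√(18.25) ≈ 8.54.

8.54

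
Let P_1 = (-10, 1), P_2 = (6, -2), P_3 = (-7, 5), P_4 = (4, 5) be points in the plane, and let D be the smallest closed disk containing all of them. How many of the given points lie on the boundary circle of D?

A smallest enclosing disk is always determined by at most three of the input points on its boundary.
The farthest pair is P_1–P_2 with squared distance 265. The circle on this segment as diameter has centre (-2, -0.5) and r² = 265/4 = 66.25.
Check P_3: distance² to centre = 55.25 ≤ 66.25, so it lies inside.
All remaining points lie in this disk, and no smaller disk contains both endpoints, so this is the minimum enclosing circle.
The points at distance exactly r from the centre are P_1, P_2, P_4 — 3 points.

3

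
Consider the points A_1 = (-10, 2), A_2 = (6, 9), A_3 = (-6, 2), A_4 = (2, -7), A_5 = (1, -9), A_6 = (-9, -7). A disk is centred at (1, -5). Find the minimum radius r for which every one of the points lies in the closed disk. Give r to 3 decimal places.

The required radius is the distance from (1, -5) to the farthest point.
Squared distances: 170, 221, 98, 5, 16, 104.
Maximum is 221, attained at A_2.
r = √221 ≈ 14.866.

14.866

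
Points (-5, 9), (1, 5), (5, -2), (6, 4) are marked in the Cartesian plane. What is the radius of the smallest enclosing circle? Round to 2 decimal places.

7.43

The minimum enclosing circle of a finite set is fixed by two of the points (as a diameter) or three (as a circumcircle).
The farthest pair is (-5, 9)–(5, -2) with squared distance 221. The circle on this segment as diameter has centre (0, 3.5) and r² = 221/4 = 55.25.
Check (1, 5): distance² to centre = 3.25 ≤ 55.25, so it lies inside.
All remaining points lie in this disk, and no smaller disk contains both endpoints, so this is the minimum enclosing circle.
r = √(55.25) ≈ 7.43.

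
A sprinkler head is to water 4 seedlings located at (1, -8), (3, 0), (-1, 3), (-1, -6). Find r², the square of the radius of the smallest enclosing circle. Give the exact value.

The farthest pair is (1, -8)–(-1, 3) with squared distance 125. The circle on this segment as diameter has centre (0, -2.5) and r² = 125/4 = 31.25.
Check (3, 0): distance² to centre = 15.25 ≤ 31.25, so it lies inside.
All remaining points lie in this disk, and no smaller disk contains both endpoints, so this is the minimum enclosing circle.

31.25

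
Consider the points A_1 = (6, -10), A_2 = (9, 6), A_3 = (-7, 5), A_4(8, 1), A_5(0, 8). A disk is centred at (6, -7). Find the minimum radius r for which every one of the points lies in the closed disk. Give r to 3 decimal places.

17.692

The required radius is the distance from (6, -7) to the farthest point.
Squared distances: 9, 178, 313, 68, 261.
Maximum is 313, attained at A_3.
r = √313 ≈ 17.692.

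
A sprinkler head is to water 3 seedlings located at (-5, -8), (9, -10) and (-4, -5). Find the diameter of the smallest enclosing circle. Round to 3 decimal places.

Call the three points A, B, C in the order given.
Side lengths²: AB² = 200, AC² = 10, BC² = 194.
Since AB² = 200 < 194 + 10 = 204, the triangle is acute, so the smallest enclosing circle is the circumcircle.
Circumcentre = (45/22, -191/22), r² = 12125/242.
Diameter = 2r = 2√(12125/242) ≈ 14.157.

14.157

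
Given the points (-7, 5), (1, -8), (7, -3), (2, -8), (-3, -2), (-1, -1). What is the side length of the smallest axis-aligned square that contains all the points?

The bounding box has width 14 and height 13.
An axis-aligned square enclosing the set must have side ≥ max(width, height).
So the minimum side is max(14, 13) = 14.

14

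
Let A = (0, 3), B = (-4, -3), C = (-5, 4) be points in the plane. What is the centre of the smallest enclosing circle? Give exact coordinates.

(-52/17, 12/17)

Side lengths²: AB² = 52, AC² = 26, BC² = 50.
Since AB² = 52 < 50 + 26 = 76, the triangle is acute, so the smallest enclosing circle is the circumcircle.
Circumcentre = (-52/17, 12/17), r² = 4225/289.
Centre = (-52/17, 12/17).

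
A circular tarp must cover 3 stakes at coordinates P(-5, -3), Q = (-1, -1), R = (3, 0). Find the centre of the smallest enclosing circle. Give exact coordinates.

(-1, -1.5)

Side lengths²: PQ² = 20, PR² = 73, QR² = 17.
Since PR² = 73 ≥ 20 + 17 = 37, the angle opposite PR is not acute, so the smallest enclosing circle has PR as diameter.
Centre = midpoint of PR = (-1, -1.5), r² = 73/4 = 18.25.
Centre = (-1, -1.5).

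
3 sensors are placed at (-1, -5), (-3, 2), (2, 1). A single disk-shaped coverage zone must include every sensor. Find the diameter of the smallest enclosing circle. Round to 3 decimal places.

Call the three points A, B, C in the order given.
Side lengths²: AB² = 53, AC² = 45, BC² = 26.
Since AB² = 53 < 45 + 26 = 71, the triangle is acute, so the smallest enclosing circle is the circumcircle.
Circumcentre = (-23/22, -27/22), r² = 3445/242.
Diameter = 2r = 2√(3445/242) ≈ 7.546.

7.546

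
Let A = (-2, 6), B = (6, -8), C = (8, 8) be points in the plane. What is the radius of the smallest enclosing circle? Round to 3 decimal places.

Side lengths²: AB² = 260, AC² = 104, BC² = 260.
Since BC² = 260 < 260 + 104 = 364, the triangle is acute, so the smallest enclosing circle is the circumcircle.
Circumcentre = (13/3, 1/3), r² = 650/9.
r = √(650/9) ≈ 8.498.

8.498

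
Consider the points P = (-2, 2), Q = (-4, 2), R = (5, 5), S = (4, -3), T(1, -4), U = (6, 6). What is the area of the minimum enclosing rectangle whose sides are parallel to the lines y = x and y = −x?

In coordinates u = x + y, v = x − y the rectangle is axis-aligned; the map (x,y)→(u,v) scales areas by 2.
u-values: 0, -2, 10, 1, -3, 12; range = 12 − (-3) = 15.
v-values: -4, -6, 0, 7, 5, 0; range = 7 − (-6) = 13.
Area = (15 × 13) / 2 = 97.5.

97.5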